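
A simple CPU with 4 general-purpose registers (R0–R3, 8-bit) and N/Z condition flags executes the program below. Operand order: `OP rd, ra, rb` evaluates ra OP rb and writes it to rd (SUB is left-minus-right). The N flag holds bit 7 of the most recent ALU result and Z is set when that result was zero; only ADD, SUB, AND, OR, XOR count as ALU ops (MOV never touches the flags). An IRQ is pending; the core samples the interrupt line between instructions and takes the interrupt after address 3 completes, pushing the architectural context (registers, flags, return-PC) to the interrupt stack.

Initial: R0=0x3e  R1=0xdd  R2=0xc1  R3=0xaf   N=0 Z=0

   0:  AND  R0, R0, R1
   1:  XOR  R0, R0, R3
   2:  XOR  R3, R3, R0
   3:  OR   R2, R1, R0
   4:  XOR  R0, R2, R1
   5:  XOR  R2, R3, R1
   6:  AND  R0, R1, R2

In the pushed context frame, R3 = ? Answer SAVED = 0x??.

after  0: R0=0x1c R1=0xdd R2=0xc1 R3=0xaf  N=0 Z=0
after  1: R0=0xb3 R1=0xdd R2=0xc1 R3=0xaf  N=1 Z=0
after  2: R0=0xb3 R1=0xdd R2=0xc1 R3=0x1c  N=0 Z=0
after  3: R0=0xb3 R1=0xdd R2=0xff R3=0x1c  N=1 Z=0
-- IRQ taken; context saved, return-PC = 4 --

SAVED = 0x1c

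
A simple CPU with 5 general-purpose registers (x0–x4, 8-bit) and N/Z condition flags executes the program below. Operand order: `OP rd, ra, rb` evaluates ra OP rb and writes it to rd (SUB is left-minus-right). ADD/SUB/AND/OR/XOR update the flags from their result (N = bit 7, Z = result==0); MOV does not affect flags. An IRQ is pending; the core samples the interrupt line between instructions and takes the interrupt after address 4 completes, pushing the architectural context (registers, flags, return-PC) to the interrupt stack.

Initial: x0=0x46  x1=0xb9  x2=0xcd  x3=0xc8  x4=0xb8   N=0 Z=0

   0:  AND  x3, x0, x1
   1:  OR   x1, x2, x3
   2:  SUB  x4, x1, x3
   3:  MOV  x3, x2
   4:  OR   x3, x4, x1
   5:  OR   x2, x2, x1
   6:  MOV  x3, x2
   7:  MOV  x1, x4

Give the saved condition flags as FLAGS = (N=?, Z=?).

FLAGS = (N=1, Z=0)

after  0: x0=0x46 x1=0xb9 x2=0xcd x3=0x00 x4=0xb8  N=0 Z=1
after  1: x0=0x46 x1=0xcd x2=0xcd x3=0x00 x4=0xb8  N=1 Z=0
after  2: x0=0x46 x1=0xcd x2=0xcd x3=0x00 x4=0xcd  N=1 Z=0
after  3: x0=0x46 x1=0xcd x2=0xcd x3=0xcd x4=0xcd  N=1 Z=0
after  4: x0=0x46 x1=0xcd x2=0xcd x3=0xcd x4=0xcd  N=1 Z=0
-- IRQ taken; context saved, return-PC = 5 --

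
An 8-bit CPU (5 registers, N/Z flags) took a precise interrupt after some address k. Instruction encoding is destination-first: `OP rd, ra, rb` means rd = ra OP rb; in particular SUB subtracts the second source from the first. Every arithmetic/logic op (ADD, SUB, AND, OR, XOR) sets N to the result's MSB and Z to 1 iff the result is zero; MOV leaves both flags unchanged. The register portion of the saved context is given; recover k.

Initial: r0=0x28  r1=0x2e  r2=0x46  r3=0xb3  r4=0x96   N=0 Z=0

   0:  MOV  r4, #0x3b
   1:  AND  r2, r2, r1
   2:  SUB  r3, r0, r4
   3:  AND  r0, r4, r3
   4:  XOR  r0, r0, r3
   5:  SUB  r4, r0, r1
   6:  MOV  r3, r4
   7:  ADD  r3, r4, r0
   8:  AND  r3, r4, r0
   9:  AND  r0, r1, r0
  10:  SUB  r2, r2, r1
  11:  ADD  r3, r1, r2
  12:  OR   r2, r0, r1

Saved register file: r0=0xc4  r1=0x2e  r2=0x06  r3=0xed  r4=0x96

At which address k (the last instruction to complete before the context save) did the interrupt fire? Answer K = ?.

after  0: r0=0x28 r1=0x2e r2=0x46 r3=0xb3 r4=0x3b  N=0 Z=0
after  1: r0=0x28 r1=0x2e r2=0x06 r3=0xb3 r4=0x3b  N=0 Z=0
after  2: r0=0x28 r1=0x2e r2=0x06 r3=0xed r4=0x3b  N=1 Z=0
after  3: r0=0x29 r1=0x2e r2=0x06 r3=0xed r4=0x3b  N=0 Z=0
after  4: r0=0xc4 r1=0x2e r2=0x06 r3=0xed r4=0x3b  N=1 Z=0
after  5: r0=0xc4 r1=0x2e r2=0x06 r3=0xed r4=0x96  N=1 Z=0
-- IRQ taken; context saved, return-PC = 6 --

K = 5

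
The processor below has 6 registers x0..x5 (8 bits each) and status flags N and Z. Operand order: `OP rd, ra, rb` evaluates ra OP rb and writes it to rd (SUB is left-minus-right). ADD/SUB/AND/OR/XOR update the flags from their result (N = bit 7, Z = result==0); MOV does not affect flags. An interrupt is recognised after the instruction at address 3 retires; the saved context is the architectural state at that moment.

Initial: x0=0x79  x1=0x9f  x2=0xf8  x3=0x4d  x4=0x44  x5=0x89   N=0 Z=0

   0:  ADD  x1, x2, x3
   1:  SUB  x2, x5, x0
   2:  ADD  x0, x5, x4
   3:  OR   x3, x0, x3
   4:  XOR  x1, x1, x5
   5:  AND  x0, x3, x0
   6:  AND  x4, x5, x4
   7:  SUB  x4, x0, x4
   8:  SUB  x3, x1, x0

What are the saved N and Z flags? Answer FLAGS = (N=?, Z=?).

after  0: x0=0x79 x1=0x45 x2=0xf8 x3=0x4d x4=0x44 x5=0x89  N=0 Z=0
after  1: x0=0x79 x1=0x45 x2=0x10 x3=0x4d x4=0x44 x5=0x89  N=0 Z=0
after  2: x0=0xcd x1=0x45 x2=0x10 x3=0x4d x4=0x44 x5=0x89  N=1 Z=0
after  3: x0=0xcd x1=0x45 x2=0x10 x3=0xcd x4=0x44 x5=0x89  N=1 Z=0
-- IRQ taken; context saved, return-PC = 4 --

FLAGS = (N=1, Z=0)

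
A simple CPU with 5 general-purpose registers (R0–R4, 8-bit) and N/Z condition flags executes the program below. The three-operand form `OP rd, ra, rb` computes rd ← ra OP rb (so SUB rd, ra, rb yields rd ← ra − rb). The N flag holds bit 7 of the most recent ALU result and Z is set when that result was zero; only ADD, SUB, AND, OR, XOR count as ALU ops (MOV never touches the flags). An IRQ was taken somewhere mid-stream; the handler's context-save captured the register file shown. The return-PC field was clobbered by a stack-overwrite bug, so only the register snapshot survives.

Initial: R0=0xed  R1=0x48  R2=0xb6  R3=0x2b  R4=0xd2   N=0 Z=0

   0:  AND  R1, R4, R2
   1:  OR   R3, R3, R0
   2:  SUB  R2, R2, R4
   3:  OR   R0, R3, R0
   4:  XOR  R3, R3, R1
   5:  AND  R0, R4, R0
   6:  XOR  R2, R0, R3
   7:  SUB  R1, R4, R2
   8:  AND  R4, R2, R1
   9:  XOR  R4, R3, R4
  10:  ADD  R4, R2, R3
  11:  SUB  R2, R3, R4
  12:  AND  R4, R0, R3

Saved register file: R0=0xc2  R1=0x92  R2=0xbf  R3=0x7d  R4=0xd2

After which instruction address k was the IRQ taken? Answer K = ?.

K = 6

after  0: R0=0xed R1=0x92 R2=0xb6 R3=0x2b R4=0xd2  N=1 Z=0
after  1: R0=0xed R1=0x92 R2=0xb6 R3=0xef R4=0xd2  N=1 Z=0
after  2: R0=0xed R1=0x92 R2=0xe4 R3=0xef R4=0xd2  N=1 Z=0
after  3: R0=0xef R1=0x92 R2=0xe4 R3=0xef R4=0xd2  N=1 Z=0
after  4: R0=0xef R1=0x92 R2=0xe4 R3=0x7d R4=0xd2  N=0 Z=0
after  5: R0=0xc2 R1=0x92 R2=0xe4 R3=0x7d R4=0xd2  N=1 Z=0
after  6: R0=0xc2 R1=0x92 R2=0xbf R3=0x7d R4=0xd2  N=1 Z=0
-- IRQ taken; context saved, return-PC = 7 --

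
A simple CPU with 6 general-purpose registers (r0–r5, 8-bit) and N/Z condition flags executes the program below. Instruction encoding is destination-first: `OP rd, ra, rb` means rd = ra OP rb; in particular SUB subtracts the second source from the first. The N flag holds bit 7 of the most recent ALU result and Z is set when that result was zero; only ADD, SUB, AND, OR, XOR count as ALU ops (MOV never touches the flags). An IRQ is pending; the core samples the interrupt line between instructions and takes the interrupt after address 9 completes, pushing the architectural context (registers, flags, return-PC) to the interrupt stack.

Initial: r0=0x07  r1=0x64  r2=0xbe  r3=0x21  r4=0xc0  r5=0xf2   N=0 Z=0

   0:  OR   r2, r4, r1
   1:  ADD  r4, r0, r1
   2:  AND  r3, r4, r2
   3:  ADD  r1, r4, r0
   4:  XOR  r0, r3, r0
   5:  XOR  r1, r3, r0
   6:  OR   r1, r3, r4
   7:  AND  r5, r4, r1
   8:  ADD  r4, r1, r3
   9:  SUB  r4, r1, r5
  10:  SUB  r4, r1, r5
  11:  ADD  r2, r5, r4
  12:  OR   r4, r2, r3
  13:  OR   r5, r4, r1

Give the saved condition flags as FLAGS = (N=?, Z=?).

after  0: r0=0x07 r1=0x64 r2=0xe4 r3=0x21 r4=0xc0 r5=0xf2  N=1 Z=0
after  1: r0=0x07 r1=0x64 r2=0xe4 r3=0x21 r4=0x6b r5=0xf2  N=0 Z=0
after  2: r0=0x07 r1=0x64 r2=0xe4 r3=0x60 r4=0x6b r5=0xf2  N=0 Z=0
after  3: r0=0x07 r1=0x72 r2=0xe4 r3=0x60 r4=0x6b r5=0xf2  N=0 Z=0
after  4: r0=0x67 r1=0x72 r2=0xe4 r3=0x60 r4=0x6b r5=0xf2  N=0 Z=0
after  5: r0=0x67 r1=0x07 r2=0xe4 r3=0x60 r4=0x6b r5=0xf2  N=0 Z=0
after  6: r0=0x67 r1=0x6b r2=0xe4 r3=0x60 r4=0x6b r5=0xf2  N=0 Z=0
after  7: r0=0x67 r1=0x6b r2=0xe4 r3=0x60 r4=0x6b r5=0x6b  N=0 Z=0
after  8: r0=0x67 r1=0x6b r2=0xe4 r3=0x60 r4=0xcb r5=0x6b  N=1 Z=0
after  9: r0=0x67 r1=0x6b r2=0xe4 r3=0x60 r4=0x00 r5=0x6b  N=0 Z=1
-- IRQ taken; context saved, return-PC = 10 --

FLAGS = (N=0, Z=1)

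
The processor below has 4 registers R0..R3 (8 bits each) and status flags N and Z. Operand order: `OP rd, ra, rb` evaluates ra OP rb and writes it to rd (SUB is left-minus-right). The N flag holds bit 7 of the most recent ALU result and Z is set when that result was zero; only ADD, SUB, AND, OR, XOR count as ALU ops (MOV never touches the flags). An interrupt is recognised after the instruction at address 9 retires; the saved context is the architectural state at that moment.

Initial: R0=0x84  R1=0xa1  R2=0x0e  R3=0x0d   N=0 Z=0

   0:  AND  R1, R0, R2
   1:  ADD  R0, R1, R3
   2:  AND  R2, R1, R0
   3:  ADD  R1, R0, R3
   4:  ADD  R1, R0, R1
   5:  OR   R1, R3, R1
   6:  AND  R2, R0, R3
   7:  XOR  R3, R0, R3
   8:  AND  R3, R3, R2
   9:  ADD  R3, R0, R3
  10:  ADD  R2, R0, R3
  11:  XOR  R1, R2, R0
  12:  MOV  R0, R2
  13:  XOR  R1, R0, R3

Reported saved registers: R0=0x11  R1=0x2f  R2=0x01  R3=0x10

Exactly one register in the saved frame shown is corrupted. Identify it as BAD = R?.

BAD = R3

after  0: R0=0x84 R1=0x04 R2=0x0e R3=0x0d  N=0 Z=0
after  1: R0=0x11 R1=0x04 R2=0x0e R3=0x0d  N=0 Z=0
after  2: R0=0x11 R1=0x04 R2=0x00 R3=0x0d  N=0 Z=1
after  3: R0=0x11 R1=0x1e R2=0x00 R3=0x0d  N=0 Z=0
after  4: R0=0x11 R1=0x2f R2=0x00 R3=0x0d  N=0 Z=0
after  5: R0=0x11 R1=0x2f R2=0x00 R3=0x0d  N=0 Z=0
after  6: R0=0x11 R1=0x2f R2=0x01 R3=0x0d  N=0 Z=0
after  7: R0=0x11 R1=0x2f R2=0x01 R3=0x1c  N=0 Z=0
after  8: R0=0x11 R1=0x2f R2=0x01 R3=0x00  N=0 Z=1
after  9: R0=0x11 R1=0x2f R2=0x01 R3=0x11  N=0 Z=0
-- IRQ taken; context saved, return-PC = 10 --
mismatch: R3: reported 0x10 vs actual 0x11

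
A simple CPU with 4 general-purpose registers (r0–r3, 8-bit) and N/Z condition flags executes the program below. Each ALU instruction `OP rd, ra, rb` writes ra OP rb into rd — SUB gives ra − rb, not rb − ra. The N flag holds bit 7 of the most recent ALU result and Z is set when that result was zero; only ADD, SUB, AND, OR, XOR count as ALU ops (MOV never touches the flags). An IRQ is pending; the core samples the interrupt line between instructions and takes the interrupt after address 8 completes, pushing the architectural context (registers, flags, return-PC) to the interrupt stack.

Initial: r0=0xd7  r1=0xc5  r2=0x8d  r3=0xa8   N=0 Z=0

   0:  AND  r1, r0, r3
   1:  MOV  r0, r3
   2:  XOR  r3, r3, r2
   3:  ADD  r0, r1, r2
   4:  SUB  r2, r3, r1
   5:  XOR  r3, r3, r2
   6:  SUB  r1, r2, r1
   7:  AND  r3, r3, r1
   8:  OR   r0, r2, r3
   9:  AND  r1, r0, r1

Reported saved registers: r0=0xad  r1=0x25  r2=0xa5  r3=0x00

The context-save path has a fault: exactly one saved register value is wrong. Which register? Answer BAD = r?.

BAD = r0

after  0: r0=0xd7 r1=0x80 r2=0x8d r3=0xa8  N=1 Z=0
after  1: r0=0xa8 r1=0x80 r2=0x8d r3=0xa8  N=1 Z=0
after  2: r0=0xa8 r1=0x80 r2=0x8d r3=0x25  N=0 Z=0
after  3: r0=0x0d r1=0x80 r2=0x8d r3=0x25  N=0 Z=0
after  4: r0=0x0d r1=0x80 r2=0xa5 r3=0x25  N=1 Z=0
after  5: r0=0x0d r1=0x80 r2=0xa5 r3=0x80  N=1 Z=0
after  6: r0=0x0d r1=0x25 r2=0xa5 r3=0x80  N=0 Z=0
after  7: r0=0x0d r1=0x25 r2=0xa5 r3=0x00  N=0 Z=1
after  8: r0=0xa5 r1=0x25 r2=0xa5 r3=0x00  N=1 Z=0
-- IRQ taken; context saved, return-PC = 9 --
mismatch: r0: reported 0xad vs actual 0xa5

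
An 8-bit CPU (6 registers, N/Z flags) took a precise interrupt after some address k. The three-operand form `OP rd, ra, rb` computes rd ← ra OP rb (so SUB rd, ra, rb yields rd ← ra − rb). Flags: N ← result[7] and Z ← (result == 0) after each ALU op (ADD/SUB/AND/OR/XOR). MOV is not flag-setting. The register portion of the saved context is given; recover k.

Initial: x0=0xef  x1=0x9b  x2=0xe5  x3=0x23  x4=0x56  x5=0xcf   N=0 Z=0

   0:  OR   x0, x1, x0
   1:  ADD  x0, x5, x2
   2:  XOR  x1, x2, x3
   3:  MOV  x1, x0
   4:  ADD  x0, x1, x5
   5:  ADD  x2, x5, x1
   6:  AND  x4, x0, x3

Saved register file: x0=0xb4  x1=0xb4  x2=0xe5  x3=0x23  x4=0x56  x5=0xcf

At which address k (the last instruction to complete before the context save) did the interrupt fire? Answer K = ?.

after  0: x0=0xff x1=0x9b x2=0xe5 x3=0x23 x4=0x56 x5=0xcf  N=1 Z=0
after  1: x0=0xb4 x1=0x9b x2=0xe5 x3=0x23 x4=0x56 x5=0xcf  N=1 Z=0
after  2: x0=0xb4 x1=0xc6 x2=0xe5 x3=0x23 x4=0x56 x5=0xcf  N=1 Z=0
after  3: x0=0xb4 x1=0xb4 x2=0xe5 x3=0x23 x4=0x56 x5=0xcf  N=1 Z=0
-- IRQ taken; context saved, return-PC = 4 --

K = 3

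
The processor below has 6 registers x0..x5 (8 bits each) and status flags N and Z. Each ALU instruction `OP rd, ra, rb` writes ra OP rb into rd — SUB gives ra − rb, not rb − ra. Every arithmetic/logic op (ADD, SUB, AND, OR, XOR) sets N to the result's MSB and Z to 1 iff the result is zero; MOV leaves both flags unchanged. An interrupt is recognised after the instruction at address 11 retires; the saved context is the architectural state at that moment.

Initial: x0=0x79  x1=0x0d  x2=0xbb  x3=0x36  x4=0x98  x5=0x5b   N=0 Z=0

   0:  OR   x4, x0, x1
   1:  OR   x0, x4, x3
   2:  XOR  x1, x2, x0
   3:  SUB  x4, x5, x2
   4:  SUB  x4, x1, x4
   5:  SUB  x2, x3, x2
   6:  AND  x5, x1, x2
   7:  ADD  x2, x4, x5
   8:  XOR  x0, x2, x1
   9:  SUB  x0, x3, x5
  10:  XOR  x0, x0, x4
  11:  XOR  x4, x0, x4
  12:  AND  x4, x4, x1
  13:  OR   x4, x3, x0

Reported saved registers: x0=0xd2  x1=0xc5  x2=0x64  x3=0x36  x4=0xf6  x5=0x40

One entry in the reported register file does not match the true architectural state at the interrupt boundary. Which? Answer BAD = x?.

BAD = x1

after  0: x0=0x79 x1=0x0d x2=0xbb x3=0x36 x4=0x7d x5=0x5b  N=0 Z=0
after  1: x0=0x7f x1=0x0d x2=0xbb x3=0x36 x4=0x7d x5=0x5b  N=0 Z=0
after  2: x0=0x7f x1=0xc4 x2=0xbb x3=0x36 x4=0x7d x5=0x5b  N=1 Z=0
after  3: x0=0x7f x1=0xc4 x2=0xbb x3=0x36 x4=0xa0 x5=0x5b  N=1 Z=0
after  4: x0=0x7f x1=0xc4 x2=0xbb x3=0x36 x4=0x24 x5=0x5b  N=0 Z=0
after  5: x0=0x7f x1=0xc4 x2=0x7b x3=0x36 x4=0x24 x5=0x5b  N=0 Z=0
after  6: x0=0x7f x1=0xc4 x2=0x7b x3=0x36 x4=0x24 x5=0x40  N=0 Z=0
after  7: x0=0x7f x1=0xc4 x2=0x64 x3=0x36 x4=0x24 x5=0x40  N=0 Z=0
after  8: x0=0xa0 x1=0xc4 x2=0x64 x3=0x36 x4=0x24 x5=0x40  N=1 Z=0
after  9: x0=0xf6 x1=0xc4 x2=0x64 x3=0x36 x4=0x24 x5=0x40  N=1 Z=0
after 10: x0=0xd2 x1=0xc4 x2=0x64 x3=0x36 x4=0x24 x5=0x40  N=1 Z=0
after 11: x0=0xd2 x1=0xc4 x2=0x64 x3=0x36 x4=0xf6 x5=0x40  N=1 Z=0
-- IRQ taken; context saved, return-PC = 12 --
mismatch: x1: reported 0xc5 vs actual 0xc4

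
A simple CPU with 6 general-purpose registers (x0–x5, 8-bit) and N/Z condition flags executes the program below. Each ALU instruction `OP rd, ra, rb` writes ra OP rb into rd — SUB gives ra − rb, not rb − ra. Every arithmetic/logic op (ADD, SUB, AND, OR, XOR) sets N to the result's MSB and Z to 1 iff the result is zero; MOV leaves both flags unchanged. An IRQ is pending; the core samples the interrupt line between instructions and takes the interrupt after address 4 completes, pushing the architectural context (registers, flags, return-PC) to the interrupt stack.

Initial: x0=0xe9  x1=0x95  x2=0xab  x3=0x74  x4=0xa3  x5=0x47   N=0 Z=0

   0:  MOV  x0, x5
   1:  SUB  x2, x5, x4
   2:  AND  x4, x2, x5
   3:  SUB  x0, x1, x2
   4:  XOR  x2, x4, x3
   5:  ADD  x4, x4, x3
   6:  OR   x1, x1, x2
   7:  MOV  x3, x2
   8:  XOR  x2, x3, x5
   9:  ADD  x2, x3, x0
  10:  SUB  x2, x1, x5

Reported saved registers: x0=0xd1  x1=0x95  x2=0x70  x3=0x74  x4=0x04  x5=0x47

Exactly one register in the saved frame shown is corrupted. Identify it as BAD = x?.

after  0: x0=0x47 x1=0x95 x2=0xab x3=0x74 x4=0xa3 x5=0x47  N=0 Z=0
after  1: x0=0x47 x1=0x95 x2=0xa4 x3=0x74 x4=0xa3 x5=0x47  N=1 Z=0
after  2: x0=0x47 x1=0x95 x2=0xa4 x3=0x74 x4=0x04 x5=0x47  N=0 Z=0
after  3: x0=0xf1 x1=0x95 x2=0xa4 x3=0x74 x4=0x04 x5=0x47  N=1 Z=0
after  4: x0=0xf1 x1=0x95 x2=0x70 x3=0x74 x4=0x04 x5=0x47  N=0 Z=0
-- IRQ taken; context saved, return-PC = 5 --
mismatch: x0: reported 0xd1 vs actual 0xf1

BAD = x0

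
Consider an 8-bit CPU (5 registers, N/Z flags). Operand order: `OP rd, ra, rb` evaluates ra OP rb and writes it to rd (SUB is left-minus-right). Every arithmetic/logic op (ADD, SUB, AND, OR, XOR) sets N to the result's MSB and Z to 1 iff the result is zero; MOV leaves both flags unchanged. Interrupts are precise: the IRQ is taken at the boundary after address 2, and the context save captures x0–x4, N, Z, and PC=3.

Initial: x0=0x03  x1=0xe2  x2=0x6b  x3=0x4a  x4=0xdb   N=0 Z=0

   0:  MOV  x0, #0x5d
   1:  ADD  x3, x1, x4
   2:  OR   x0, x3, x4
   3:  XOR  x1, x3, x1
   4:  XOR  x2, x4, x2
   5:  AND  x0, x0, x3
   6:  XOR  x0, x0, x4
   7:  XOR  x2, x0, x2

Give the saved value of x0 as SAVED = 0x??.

SAVED = 0xff

after  0: x0=0x5d x1=0xe2 x2=0x6b x3=0x4a x4=0xdb  N=0 Z=0
after  1: x0=0x5d x1=0xe2 x2=0x6b x3=0xbd x4=0xdb  N=1 Z=0
after  2: x0=0xff x1=0xe2 x2=0x6b x3=0xbd x4=0xdb  N=1 Z=0
-- IRQ taken; context saved, return-PC = 3 --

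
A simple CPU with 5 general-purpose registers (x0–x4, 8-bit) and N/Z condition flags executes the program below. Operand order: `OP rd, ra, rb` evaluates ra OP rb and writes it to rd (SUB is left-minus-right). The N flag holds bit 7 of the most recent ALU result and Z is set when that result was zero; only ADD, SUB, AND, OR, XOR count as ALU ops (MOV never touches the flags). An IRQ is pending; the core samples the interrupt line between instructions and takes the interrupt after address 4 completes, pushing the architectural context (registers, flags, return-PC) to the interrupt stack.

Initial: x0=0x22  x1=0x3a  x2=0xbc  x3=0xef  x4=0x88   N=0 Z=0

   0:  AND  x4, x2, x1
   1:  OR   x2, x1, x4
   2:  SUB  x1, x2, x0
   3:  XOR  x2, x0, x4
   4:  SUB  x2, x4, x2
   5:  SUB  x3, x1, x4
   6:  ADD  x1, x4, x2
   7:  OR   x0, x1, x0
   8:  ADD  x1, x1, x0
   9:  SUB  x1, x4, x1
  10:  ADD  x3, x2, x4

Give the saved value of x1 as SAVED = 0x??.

SAVED = 0x18

after  0: x0=0x22 x1=0x3a x2=0xbc x3=0xef x4=0x38  N=0 Z=0
after  1: x0=0x22 x1=0x3a x2=0x3a x3=0xef x4=0x38  N=0 Z=0
after  2: x0=0x22 x1=0x18 x2=0x3a x3=0xef x4=0x38  N=0 Z=0
after  3: x0=0x22 x1=0x18 x2=0x1a x3=0xef x4=0x38  N=0 Z=0
after  4: x0=0x22 x1=0x18 x2=0x1e x3=0xef x4=0x38  N=0 Z=0
-- IRQ taken; context saved, return-PC = 5 --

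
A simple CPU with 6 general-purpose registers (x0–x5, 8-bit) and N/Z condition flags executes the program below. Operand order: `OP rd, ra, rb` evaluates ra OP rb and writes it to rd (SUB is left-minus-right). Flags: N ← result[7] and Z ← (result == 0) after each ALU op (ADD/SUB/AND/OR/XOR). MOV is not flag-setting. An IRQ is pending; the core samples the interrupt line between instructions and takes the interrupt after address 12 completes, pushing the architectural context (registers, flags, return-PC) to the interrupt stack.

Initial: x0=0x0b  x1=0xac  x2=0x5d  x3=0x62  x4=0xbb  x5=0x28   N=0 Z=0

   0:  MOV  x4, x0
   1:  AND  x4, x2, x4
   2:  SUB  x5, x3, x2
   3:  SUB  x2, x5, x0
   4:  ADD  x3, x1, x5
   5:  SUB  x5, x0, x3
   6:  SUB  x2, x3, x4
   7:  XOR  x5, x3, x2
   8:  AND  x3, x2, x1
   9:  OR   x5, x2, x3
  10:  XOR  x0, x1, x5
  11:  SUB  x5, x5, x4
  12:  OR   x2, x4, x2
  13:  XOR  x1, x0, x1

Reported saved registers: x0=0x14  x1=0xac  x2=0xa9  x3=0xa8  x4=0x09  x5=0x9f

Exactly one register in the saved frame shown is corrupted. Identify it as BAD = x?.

after  0: x0=0x0b x1=0xac x2=0x5d x3=0x62 x4=0x0b x5=0x28  N=0 Z=0
after  1: x0=0x0b x1=0xac x2=0x5d x3=0x62 x4=0x09 x5=0x28  N=0 Z=0
after  2: x0=0x0b x1=0xac x2=0x5d x3=0x62 x4=0x09 x5=0x05  N=0 Z=0
after  3: x0=0x0b x1=0xac x2=0xfa x3=0x62 x4=0x09 x5=0x05  N=1 Z=0
after  4: x0=0x0b x1=0xac x2=0xfa x3=0xb1 x4=0x09 x5=0x05  N=1 Z=0
after  5: x0=0x0b x1=0xac x2=0xfa x3=0xb1 x4=0x09 x5=0x5a  N=0 Z=0
after  6: x0=0x0b x1=0xac x2=0xa8 x3=0xb1 x4=0x09 x5=0x5a  N=1 Z=0
after  7: x0=0x0b x1=0xac x2=0xa8 x3=0xb1 x4=0x09 x5=0x19  N=0 Z=0
after  8: x0=0x0b x1=0xac x2=0xa8 x3=0xa8 x4=0x09 x5=0x19  N=1 Z=0
after  9: x0=0x0b x1=0xac x2=0xa8 x3=0xa8 x4=0x09 x5=0xa8  N=1 Z=0
after 10: x0=0x04 x1=0xac x2=0xa8 x3=0xa8 x4=0x09 x5=0xa8  N=0 Z=0
after 11: x0=0x04 x1=0xac x2=0xa8 x3=0xa8 x4=0x09 x5=0x9f  N=1 Z=0
after 12: x0=0x04 x1=0xac x2=0xa9 x3=0xa8 x4=0x09 x5=0x9f  N=1 Z=0
-- IRQ taken; context saved, return-PC = 13 --
mismatch: x0: reported 0x14 vs actual 0x04

BAD = x0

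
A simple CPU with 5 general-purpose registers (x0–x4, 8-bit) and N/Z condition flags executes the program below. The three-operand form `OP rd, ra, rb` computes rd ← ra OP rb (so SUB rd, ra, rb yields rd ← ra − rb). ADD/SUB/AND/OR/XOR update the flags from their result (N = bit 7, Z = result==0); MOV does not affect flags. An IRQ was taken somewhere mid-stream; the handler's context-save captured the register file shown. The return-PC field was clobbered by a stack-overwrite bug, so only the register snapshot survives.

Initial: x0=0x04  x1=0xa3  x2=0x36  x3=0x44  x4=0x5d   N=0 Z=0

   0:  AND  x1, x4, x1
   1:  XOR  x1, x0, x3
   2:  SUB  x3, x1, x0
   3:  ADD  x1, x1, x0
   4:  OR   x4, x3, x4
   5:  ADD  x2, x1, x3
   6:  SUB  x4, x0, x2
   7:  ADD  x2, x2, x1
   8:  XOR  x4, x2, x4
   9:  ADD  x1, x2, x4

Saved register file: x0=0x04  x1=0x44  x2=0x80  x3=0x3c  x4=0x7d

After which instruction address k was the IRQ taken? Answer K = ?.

K = 5

after  0: x0=0x04 x1=0x01 x2=0x36 x3=0x44 x4=0x5d  N=0 Z=0
after  1: x0=0x04 x1=0x40 x2=0x36 x3=0x44 x4=0x5d  N=0 Z=0
after  2: x0=0x04 x1=0x40 x2=0x36 x3=0x3c x4=0x5d  N=0 Z=0
after  3: x0=0x04 x1=0x44 x2=0x36 x3=0x3c x4=0x5d  N=0 Z=0
after  4: x0=0x04 x1=0x44 x2=0x36 x3=0x3c x4=0x7d  N=0 Z=0
after  5: x0=0x04 x1=0x44 x2=0x80 x3=0x3c x4=0x7d  N=1 Z=0
-- IRQ taken; context saved, return-PC = 6 --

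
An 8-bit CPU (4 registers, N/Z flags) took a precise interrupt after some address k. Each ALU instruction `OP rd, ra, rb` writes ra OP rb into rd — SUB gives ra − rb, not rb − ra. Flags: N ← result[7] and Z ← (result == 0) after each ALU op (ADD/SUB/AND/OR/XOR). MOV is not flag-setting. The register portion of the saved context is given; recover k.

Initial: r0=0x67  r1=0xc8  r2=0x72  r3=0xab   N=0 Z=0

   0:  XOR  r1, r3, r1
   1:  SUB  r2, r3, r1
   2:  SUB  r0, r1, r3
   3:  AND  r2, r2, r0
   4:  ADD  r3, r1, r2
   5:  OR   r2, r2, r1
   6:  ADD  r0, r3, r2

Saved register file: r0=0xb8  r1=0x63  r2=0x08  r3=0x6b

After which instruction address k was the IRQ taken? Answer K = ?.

after  0: r0=0x67 r1=0x63 r2=0x72 r3=0xab  N=0 Z=0
after  1: r0=0x67 r1=0x63 r2=0x48 r3=0xab  N=0 Z=0
after  2: r0=0xb8 r1=0x63 r2=0x48 r3=0xab  N=1 Z=0
after  3: r0=0xb8 r1=0x63 r2=0x08 r3=0xab  N=0 Z=0
after  4: r0=0xb8 r1=0x63 r2=0x08 r3=0x6b  N=0 Z=0
-- IRQ taken; context saved, return-PC = 5 --

K = 4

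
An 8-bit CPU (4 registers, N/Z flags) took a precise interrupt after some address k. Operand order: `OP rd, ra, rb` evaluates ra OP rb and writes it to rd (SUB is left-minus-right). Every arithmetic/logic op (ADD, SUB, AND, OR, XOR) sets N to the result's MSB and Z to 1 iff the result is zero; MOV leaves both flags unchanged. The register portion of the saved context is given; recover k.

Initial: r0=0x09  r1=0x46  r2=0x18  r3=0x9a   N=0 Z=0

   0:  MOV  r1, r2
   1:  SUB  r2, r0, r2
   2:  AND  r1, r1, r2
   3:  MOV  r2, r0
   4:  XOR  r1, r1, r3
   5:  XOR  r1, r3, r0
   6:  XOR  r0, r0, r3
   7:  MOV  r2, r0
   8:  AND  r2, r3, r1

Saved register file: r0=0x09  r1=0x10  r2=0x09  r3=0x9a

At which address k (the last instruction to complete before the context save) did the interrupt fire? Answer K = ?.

after  0: r0=0x09 r1=0x18 r2=0x18 r3=0x9a  N=0 Z=0
after  1: r0=0x09 r1=0x18 r2=0xf1 r3=0x9a  N=1 Z=0
after  2: r0=0x09 r1=0x10 r2=0xf1 r3=0x9a  N=0 Z=0
after  3: r0=0x09 r1=0x10 r2=0x09 r3=0x9a  N=0 Z=0
-- IRQ taken; context saved, return-PC = 4 --

K = 3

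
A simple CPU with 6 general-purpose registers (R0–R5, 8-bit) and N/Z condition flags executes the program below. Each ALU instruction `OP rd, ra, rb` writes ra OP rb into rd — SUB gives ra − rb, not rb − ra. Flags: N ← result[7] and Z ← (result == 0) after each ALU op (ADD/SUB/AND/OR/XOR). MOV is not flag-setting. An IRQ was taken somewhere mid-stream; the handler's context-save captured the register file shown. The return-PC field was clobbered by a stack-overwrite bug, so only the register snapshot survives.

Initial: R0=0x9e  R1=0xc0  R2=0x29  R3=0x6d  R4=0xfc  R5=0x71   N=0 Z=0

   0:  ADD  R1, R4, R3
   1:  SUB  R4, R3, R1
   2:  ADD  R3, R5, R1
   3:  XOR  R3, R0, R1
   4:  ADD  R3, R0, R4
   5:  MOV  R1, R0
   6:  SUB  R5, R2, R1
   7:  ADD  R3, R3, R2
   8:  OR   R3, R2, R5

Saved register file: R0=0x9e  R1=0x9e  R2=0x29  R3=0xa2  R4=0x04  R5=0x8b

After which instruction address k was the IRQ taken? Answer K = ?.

K = 6

after  0: R0=0x9e R1=0x69 R2=0x29 R3=0x6d R4=0xfc R5=0x71  N=0 Z=0
after  1: R0=0x9e R1=0x69 R2=0x29 R3=0x6d R4=0x04 R5=0x71  N=0 Z=0
after  2: R0=0x9e R1=0x69 R2=0x29 R3=0xda R4=0x04 R5=0x71  N=1 Z=0
after  3: R0=0x9e R1=0x69 R2=0x29 R3=0xf7 R4=0x04 R5=0x71  N=1 Z=0
after  4: R0=0x9e R1=0x69 R2=0x29 R3=0xa2 R4=0x04 R5=0x71  N=1 Z=0
after  5: R0=0x9e R1=0x9e R2=0x29 R3=0xa2 R4=0x04 R5=0x71  N=1 Z=0
after  6: R0=0x9e R1=0x9e R2=0x29 R3=0xa2 R4=0x04 R5=0x8b  N=1 Z=0
-- IRQ taken; context saved, return-PC = 7 --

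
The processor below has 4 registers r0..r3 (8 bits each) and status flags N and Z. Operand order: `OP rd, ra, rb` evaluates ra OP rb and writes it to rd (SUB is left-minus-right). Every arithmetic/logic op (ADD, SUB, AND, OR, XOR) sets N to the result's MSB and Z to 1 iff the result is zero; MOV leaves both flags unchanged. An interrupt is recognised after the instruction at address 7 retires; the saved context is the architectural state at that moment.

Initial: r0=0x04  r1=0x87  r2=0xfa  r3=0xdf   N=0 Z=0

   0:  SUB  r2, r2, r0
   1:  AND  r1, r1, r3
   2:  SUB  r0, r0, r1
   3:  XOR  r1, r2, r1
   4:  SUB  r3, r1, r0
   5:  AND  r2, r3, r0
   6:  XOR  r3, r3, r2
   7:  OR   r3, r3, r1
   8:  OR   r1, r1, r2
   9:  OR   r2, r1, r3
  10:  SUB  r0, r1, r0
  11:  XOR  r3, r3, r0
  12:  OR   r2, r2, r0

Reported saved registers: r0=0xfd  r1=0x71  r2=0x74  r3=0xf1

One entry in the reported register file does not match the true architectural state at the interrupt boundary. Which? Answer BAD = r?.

BAD = r0

after  0: r0=0x04 r1=0x87 r2=0xf6 r3=0xdf  N=1 Z=0
after  1: r0=0x04 r1=0x87 r2=0xf6 r3=0xdf  N=1 Z=0
after  2: r0=0x7d r1=0x87 r2=0xf6 r3=0xdf  N=0 Z=0
after  3: r0=0x7d r1=0x71 r2=0xf6 r3=0xdf  N=0 Z=0
after  4: r0=0x7d r1=0x71 r2=0xf6 r3=0xf4  N=1 Z=0
after  5: r0=0x7d r1=0x71 r2=0x74 r3=0xf4  N=0 Z=0
after  6: r0=0x7d r1=0x71 r2=0x74 r3=0x80  N=1 Z=0
after  7: r0=0x7d r1=0x71 r2=0x74 r3=0xf1  N=1 Z=0
-- IRQ taken; context saved, return-PC = 8 --
mismatch: r0: reported 0xfd vs actual 0x7d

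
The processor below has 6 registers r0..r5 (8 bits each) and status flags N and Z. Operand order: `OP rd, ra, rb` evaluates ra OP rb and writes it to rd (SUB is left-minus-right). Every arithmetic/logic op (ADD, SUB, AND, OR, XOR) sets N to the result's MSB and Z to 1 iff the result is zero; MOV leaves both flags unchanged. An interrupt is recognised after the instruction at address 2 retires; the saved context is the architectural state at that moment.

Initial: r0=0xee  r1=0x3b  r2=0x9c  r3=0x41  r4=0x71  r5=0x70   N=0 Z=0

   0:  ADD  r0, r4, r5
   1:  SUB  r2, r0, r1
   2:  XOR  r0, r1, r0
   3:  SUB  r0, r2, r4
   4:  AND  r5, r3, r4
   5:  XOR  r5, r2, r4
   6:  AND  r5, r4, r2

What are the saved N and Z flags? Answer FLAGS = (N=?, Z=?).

FLAGS = (N=1, Z=0)

after  0: r0=0xe1 r1=0x3b r2=0x9c r3=0x41 r4=0x71 r5=0x70  N=1 Z=0
after  1: r0=0xe1 r1=0x3b r2=0xa6 r3=0x41 r4=0x71 r5=0x70  N=1 Z=0
after  2: r0=0xda r1=0x3b r2=0xa6 r3=0x41 r4=0x71 r5=0x70  N=1 Z=0
-- IRQ taken; context saved, return-PC = 3 --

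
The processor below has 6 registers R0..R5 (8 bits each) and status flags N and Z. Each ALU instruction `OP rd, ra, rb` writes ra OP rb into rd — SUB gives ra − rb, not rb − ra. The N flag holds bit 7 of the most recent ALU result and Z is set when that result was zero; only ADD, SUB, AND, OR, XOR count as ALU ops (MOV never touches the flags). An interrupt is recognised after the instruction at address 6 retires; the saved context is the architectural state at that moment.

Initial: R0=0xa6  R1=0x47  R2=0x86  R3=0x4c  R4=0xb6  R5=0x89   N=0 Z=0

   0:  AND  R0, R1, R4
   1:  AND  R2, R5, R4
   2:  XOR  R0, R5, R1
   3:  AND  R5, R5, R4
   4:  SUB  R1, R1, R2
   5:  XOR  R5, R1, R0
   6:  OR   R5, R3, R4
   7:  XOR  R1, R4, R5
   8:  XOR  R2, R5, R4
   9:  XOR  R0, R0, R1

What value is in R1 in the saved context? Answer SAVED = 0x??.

after  0: R0=0x06 R1=0x47 R2=0x86 R3=0x4c R4=0xb6 R5=0x89  N=0 Z=0
after  1: R0=0x06 R1=0x47 R2=0x80 R3=0x4c R4=0xb6 R5=0x89  N=1 Z=0
after  2: R0=0xce R1=0x47 R2=0x80 R3=0x4c R4=0xb6 R5=0x89  N=1 Z=0
after  3: R0=0xce R1=0x47 R2=0x80 R3=0x4c R4=0xb6 R5=0x80  N=1 Z=0
after  4: R0=0xce R1=0xc7 R2=0x80 R3=0x4c R4=0xb6 R5=0x80  N=1 Z=0
after  5: R0=0xce R1=0xc7 R2=0x80 R3=0x4c R4=0xb6 R5=0x09  N=0 Z=0
after  6: R0=0xce R1=0xc7 R2=0x80 R3=0x4c R4=0xb6 R5=0xfe  N=1 Z=0
-- IRQ taken; context saved, return-PC = 7 --

SAVED = 0xc7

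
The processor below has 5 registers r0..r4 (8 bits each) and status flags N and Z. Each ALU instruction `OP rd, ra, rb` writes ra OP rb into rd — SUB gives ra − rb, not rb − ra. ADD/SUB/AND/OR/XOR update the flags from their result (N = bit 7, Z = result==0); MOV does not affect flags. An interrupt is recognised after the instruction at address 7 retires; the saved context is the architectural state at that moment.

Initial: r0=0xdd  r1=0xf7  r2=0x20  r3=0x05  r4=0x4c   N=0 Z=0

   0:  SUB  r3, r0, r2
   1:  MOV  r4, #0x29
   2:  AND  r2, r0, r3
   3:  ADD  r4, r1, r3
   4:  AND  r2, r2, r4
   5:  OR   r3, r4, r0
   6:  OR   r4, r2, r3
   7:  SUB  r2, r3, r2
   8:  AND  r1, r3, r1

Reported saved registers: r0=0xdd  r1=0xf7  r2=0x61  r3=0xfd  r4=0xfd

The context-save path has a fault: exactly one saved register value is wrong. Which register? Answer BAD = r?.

BAD = r2

after  0: r0=0xdd r1=0xf7 r2=0x20 r3=0xbd r4=0x4c  N=1 Z=0
after  1: r0=0xdd r1=0xf7 r2=0x20 r3=0xbd r4=0x29  N=1 Z=0
after  2: r0=0xdd r1=0xf7 r2=0x9d r3=0xbd r4=0x29  N=1 Z=0
after  3: r0=0xdd r1=0xf7 r2=0x9d r3=0xbd r4=0xb4  N=1 Z=0
after  4: r0=0xdd r1=0xf7 r2=0x94 r3=0xbd r4=0xb4  N=1 Z=0
after  5: r0=0xdd r1=0xf7 r2=0x94 r3=0xfd r4=0xb4  N=1 Z=0
after  6: r0=0xdd r1=0xf7 r2=0x94 r3=0xfd r4=0xfd  N=1 Z=0
after  7: r0=0xdd r1=0xf7 r2=0x69 r3=0xfd r4=0xfd  N=0 Z=0
-- IRQ taken; context saved, return-PC = 8 --
mismatch: r2: reported 0x61 vs actual 0x69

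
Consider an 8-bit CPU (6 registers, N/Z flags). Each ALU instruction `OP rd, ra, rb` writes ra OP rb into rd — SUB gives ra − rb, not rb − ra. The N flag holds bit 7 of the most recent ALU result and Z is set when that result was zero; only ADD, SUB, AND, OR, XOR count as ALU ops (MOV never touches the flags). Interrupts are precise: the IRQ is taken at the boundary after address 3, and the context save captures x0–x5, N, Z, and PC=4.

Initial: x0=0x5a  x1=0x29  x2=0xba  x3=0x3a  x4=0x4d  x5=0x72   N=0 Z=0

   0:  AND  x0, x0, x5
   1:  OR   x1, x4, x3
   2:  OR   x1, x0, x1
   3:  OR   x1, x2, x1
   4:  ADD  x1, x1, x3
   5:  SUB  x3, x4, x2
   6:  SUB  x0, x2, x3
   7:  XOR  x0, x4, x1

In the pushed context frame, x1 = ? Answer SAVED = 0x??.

SAVED = 0xff

after  0: x0=0x52 x1=0x29 x2=0xba x3=0x3a x4=0x4d x5=0x72  N=0 Z=0
after  1: x0=0x52 x1=0x7f x2=0xba x3=0x3a x4=0x4d x5=0x72  N=0 Z=0
after  2: x0=0x52 x1=0x7f x2=0xba x3=0x3a x4=0x4d x5=0x72  N=0 Z=0
after  3: x0=0x52 x1=0xff x2=0xba x3=0x3a x4=0x4d x5=0x72  N=1 Z=0
-- IRQ taken; context saved, return-PC = 4 --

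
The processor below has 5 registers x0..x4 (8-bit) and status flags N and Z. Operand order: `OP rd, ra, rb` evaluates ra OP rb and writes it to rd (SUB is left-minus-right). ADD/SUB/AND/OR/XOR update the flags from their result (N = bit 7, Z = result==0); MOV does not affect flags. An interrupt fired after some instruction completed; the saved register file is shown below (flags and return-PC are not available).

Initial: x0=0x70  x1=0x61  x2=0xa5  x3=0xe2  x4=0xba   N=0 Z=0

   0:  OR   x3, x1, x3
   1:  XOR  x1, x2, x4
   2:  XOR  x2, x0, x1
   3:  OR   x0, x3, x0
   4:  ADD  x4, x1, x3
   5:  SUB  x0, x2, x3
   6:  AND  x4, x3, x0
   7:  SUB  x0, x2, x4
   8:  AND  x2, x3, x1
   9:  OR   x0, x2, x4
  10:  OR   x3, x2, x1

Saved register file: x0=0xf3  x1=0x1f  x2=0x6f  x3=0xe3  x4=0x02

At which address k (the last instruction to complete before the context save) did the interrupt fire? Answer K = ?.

K = 4

after  0: x0=0x70 x1=0x61 x2=0xa5 x3=0xe3 x4=0xba  N=1 Z=0
after  1: x0=0x70 x1=0x1f x2=0xa5 x3=0xe3 x4=0xba  N=0 Z=0
after  2: x0=0x70 x1=0x1f x2=0x6f x3=0xe3 x4=0xba  N=0 Z=0
after  3: x0=0xf3 x1=0x1f x2=0x6f x3=0xe3 x4=0xba  N=1 Z=0
after  4: x0=0xf3 x1=0x1f x2=0x6f x3=0xe3 x4=0x02  N=0 Z=0
-- IRQ taken; context saved, return-PC = 5 --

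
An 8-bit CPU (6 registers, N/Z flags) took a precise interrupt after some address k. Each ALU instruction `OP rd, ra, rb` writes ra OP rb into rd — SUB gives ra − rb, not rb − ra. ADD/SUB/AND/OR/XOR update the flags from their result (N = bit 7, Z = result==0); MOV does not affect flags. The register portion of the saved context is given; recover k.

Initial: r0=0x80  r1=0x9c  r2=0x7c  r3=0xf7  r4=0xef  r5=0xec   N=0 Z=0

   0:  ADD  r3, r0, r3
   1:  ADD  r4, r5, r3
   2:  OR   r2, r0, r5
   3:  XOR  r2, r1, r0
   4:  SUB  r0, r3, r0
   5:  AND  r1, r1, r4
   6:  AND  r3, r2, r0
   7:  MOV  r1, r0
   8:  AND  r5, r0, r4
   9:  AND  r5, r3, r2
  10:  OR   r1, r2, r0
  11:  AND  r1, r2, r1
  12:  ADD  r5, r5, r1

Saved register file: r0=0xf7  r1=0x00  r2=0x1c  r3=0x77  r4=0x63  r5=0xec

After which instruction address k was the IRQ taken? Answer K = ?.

after  0: r0=0x80 r1=0x9c r2=0x7c r3=0x77 r4=0xef r5=0xec  N=0 Z=0
after  1: r0=0x80 r1=0x9c r2=0x7c r3=0x77 r4=0x63 r5=0xec  N=0 Z=0
after  2: r0=0x80 r1=0x9c r2=0xec r3=0x77 r4=0x63 r5=0xec  N=1 Z=0
after  3: r0=0x80 r1=0x9c r2=0x1c r3=0x77 r4=0x63 r5=0xec  N=0 Z=0
after  4: r0=0xf7 r1=0x9c r2=0x1c r3=0x77 r4=0x63 r5=0xec  N=1 Z=0
after  5: r0=0xf7 r1=0x00 r2=0x1c r3=0x77 r4=0x63 r5=0xec  N=0 Z=1
-- IRQ taken; context saved, return-PC = 6 --

K = 5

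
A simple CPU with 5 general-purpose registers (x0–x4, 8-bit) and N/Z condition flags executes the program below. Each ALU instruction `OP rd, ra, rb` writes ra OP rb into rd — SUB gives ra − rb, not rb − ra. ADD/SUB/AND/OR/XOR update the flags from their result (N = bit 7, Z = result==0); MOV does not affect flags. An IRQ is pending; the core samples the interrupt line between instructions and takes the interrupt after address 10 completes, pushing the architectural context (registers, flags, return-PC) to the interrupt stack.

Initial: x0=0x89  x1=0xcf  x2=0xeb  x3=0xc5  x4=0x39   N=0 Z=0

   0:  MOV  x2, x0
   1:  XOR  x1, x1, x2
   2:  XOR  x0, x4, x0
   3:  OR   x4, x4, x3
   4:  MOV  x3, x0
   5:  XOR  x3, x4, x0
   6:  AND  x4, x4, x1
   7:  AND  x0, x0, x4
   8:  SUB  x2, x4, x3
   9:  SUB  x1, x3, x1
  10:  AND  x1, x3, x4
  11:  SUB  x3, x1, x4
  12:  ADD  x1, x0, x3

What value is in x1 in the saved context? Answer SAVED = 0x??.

after  0: x0=0x89 x1=0xcf x2=0x89 x3=0xc5 x4=0x39  N=0 Z=0
after  1: x0=0x89 x1=0x46 x2=0x89 x3=0xc5 x4=0x39  N=0 Z=0
after  2: x0=0xb0 x1=0x46 x2=0x89 x3=0xc5 x4=0x39  N=1 Z=0
after  3: x0=0xb0 x1=0x46 x2=0x89 x3=0xc5 x4=0xfd  N=1 Z=0
after  4: x0=0xb0 x1=0x46 x2=0x89 x3=0xb0 x4=0xfd  N=1 Z=0
after  5: x0=0xb0 x1=0x46 x2=0x89 x3=0x4d x4=0xfd  N=0 Z=0
after  6: x0=0xb0 x1=0x46 x2=0x89 x3=0x4d x4=0x44  N=0 Z=0
after  7: x0=0x00 x1=0x46 x2=0x89 x3=0x4d x4=0x44  N=0 Z=1
after  8: x0=0x00 x1=0x46 x2=0xf7 x3=0x4d x4=0x44  N=1 Z=0
after  9: x0=0x00 x1=0x07 x2=0xf7 x3=0x4d x4=0x44  N=0 Z=0
after 10: x0=0x00 x1=0x44 x2=0xf7 x3=0x4d x4=0x44  N=0 Z=0
-- IRQ taken; context saved, return-PC = 11 --

SAVED = 0x44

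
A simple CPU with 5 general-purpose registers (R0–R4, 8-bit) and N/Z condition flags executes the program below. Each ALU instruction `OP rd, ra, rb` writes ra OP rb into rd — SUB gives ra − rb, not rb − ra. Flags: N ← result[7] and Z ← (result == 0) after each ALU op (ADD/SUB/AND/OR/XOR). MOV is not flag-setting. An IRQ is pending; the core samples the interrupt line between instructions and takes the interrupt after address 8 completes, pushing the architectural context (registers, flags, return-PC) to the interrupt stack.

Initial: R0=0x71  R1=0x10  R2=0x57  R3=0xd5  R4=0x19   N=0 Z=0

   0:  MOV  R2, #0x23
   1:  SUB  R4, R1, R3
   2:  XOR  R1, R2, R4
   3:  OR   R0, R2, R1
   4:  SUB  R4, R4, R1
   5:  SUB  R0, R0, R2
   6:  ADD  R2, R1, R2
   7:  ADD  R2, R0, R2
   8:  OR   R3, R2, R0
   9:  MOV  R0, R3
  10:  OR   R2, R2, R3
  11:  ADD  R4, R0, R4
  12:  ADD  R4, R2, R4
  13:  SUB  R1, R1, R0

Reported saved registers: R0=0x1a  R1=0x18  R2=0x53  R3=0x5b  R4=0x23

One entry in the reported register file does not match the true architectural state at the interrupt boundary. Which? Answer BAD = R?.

BAD = R0

after  0: R0=0x71 R1=0x10 R2=0x23 R3=0xd5 R4=0x19  N=0 Z=0
after  1: R0=0x71 R1=0x10 R2=0x23 R3=0xd5 R4=0x3b  N=0 Z=0
after  2: R0=0x71 R1=0x18 R2=0x23 R3=0xd5 R4=0x3b  N=0 Z=0
after  3: R0=0x3b R1=0x18 R2=0x23 R3=0xd5 R4=0x3b  N=0 Z=0
after  4: R0=0x3b R1=0x18 R2=0x23 R3=0xd5 R4=0x23  N=0 Z=0
after  5: R0=0x18 R1=0x18 R2=0x23 R3=0xd5 R4=0x23  N=0 Z=0
after  6: R0=0x18 R1=0x18 R2=0x3b R3=0xd5 R4=0x23  N=0 Z=0
after  7: R0=0x18 R1=0x18 R2=0x53 R3=0xd5 R4=0x23  N=0 Z=0
after  8: R0=0x18 R1=0x18 R2=0x53 R3=0x5b R4=0x23  N=0 Z=0
-- IRQ taken; context saved, return-PC = 9 --
mismatch: R0: reported 0x1a vs actual 0x18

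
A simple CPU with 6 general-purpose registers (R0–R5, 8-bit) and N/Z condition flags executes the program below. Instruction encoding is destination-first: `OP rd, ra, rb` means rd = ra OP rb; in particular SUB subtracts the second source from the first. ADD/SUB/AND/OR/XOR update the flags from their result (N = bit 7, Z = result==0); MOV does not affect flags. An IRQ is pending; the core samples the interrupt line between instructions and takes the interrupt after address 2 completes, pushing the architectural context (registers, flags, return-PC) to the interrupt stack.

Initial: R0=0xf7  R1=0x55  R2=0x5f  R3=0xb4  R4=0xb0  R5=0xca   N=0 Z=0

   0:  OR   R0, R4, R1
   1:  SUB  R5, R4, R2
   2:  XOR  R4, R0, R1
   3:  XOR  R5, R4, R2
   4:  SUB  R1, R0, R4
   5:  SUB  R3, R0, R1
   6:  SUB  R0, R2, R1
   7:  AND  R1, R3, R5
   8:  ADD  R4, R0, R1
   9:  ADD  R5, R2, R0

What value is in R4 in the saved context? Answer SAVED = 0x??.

after  0: R0=0xf5 R1=0x55 R2=0x5f R3=0xb4 R4=0xb0 R5=0xca  N=1 Z=0
after  1: R0=0xf5 R1=0x55 R2=0x5f R3=0xb4 R4=0xb0 R5=0x51  N=0 Z=0
after  2: R0=0xf5 R1=0x55 R2=0x5f R3=0xb4 R4=0xa0 R5=0x51  N=1 Z=0
-- IRQ taken; context saved, return-PC = 3 --

SAVED = 0xa0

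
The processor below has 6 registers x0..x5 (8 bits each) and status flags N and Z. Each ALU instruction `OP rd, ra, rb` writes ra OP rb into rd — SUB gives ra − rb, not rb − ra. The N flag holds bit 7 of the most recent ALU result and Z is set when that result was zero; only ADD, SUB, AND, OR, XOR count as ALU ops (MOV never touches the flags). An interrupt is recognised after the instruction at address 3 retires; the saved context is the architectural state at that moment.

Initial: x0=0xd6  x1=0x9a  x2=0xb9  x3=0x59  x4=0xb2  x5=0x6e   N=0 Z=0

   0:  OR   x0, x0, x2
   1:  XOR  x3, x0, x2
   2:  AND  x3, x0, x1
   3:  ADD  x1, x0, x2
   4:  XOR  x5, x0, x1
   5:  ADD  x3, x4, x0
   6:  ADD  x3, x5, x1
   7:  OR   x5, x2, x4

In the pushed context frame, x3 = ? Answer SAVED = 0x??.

after  0: x0=0xff x1=0x9a x2=0xb9 x3=0x59 x4=0xb2 x5=0x6e  N=1 Z=0
after  1: x0=0xff x1=0x9a x2=0xb9 x3=0x46 x4=0xb2 x5=0x6e  N=0 Z=0
after  2: x0=0xff x1=0x9a x2=0xb9 x3=0x9a x4=0xb2 x5=0x6e  N=1 Z=0
after  3: x0=0xff x1=0xb8 x2=0xb9 x3=0x9a x4=0xb2 x5=0x6e  N=1 Z=0
-- IRQ taken; context saved, return-PC = 4 --

SAVED = 0x9a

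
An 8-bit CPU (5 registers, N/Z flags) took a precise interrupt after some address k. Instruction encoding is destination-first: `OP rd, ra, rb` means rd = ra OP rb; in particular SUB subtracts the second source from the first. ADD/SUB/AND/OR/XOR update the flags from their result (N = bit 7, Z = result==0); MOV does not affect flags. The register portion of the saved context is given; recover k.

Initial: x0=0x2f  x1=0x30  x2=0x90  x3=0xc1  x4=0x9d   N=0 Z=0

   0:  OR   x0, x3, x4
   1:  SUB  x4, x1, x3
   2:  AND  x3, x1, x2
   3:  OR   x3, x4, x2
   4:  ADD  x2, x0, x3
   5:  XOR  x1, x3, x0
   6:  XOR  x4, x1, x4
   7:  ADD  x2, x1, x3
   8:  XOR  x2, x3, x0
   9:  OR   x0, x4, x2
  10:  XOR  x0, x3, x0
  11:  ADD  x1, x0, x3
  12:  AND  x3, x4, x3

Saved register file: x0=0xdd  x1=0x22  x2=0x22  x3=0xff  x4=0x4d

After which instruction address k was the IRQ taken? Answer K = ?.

K = 8

after  0: x0=0xdd x1=0x30 x2=0x90 x3=0xc1 x4=0x9d  N=1 Z=0
after  1: x0=0xdd x1=0x30 x2=0x90 x3=0xc1 x4=0x6f  N=0 Z=0
after  2: x0=0xdd x1=0x30 x2=0x90 x3=0x10 x4=0x6f  N=0 Z=0
after  3: x0=0xdd x1=0x30 x2=0x90 x3=0xff x4=0x6f  N=1 Z=0
after  4: x0=0xdd x1=0x30 x2=0xdc x3=0xff x4=0x6f  N=1 Z=0
after  5: x0=0xdd x1=0x22 x2=0xdc x3=0xff x4=0x6f  N=0 Z=0
after  6: x0=0xdd x1=0x22 x2=0xdc x3=0xff x4=0x4d  N=0 Z=0
after  7: x0=0xdd x1=0x22 x2=0x21 x3=0xff x4=0x4d  N=0 Z=0
after  8: x0=0xdd x1=0x22 x2=0x22 x3=0xff x4=0x4d  N=0 Z=0
-- IRQ taken; context saved, return-PC = 9 --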